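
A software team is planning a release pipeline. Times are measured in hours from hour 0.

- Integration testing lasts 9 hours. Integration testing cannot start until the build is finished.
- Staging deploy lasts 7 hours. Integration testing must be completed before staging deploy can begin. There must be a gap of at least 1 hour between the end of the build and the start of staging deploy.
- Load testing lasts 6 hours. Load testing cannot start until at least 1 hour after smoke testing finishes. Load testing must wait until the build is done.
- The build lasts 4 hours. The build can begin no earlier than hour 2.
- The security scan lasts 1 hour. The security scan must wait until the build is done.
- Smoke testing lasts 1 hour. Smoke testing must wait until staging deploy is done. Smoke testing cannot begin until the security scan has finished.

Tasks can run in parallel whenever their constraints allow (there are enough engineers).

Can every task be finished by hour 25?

After its own release at hour 2, the build can start at hour 2 and finishes at hour 6.
The security scan cannot begin until the build (finishes hour 6). It runs from hour 6 to 6 + 1 = hour 7.
Integration testing waits on the build (finishes hour 6), so it starts at hour 6 and finishes at 6 + 9 = hour 15.
For staging deploy: integration testing (finishes hour 15); the build (finishes hour 6, plus 1-hour gap → hour 7). Taking the maximum gives a start of hour 15, and it finishes at 15 + 7 = hour 22.
Smoke testing cannot start until staging deploy (finishes hour 22); the security scan (finishes hour 7). The controlling bound is hour 22, so smoke testing finishes at 22 + 1 = hour 23.
Load testing cannot start until smoke testing (finishes hour 23, plus 1-hour gap → hour 24); the build (finishes hour 6). The controlling bound is hour 24, so load testing finishes at 24 + 6 = hour 30.
The earliest everything can be done is hour 30, which is after the deadline of 25, so it is not possible.

No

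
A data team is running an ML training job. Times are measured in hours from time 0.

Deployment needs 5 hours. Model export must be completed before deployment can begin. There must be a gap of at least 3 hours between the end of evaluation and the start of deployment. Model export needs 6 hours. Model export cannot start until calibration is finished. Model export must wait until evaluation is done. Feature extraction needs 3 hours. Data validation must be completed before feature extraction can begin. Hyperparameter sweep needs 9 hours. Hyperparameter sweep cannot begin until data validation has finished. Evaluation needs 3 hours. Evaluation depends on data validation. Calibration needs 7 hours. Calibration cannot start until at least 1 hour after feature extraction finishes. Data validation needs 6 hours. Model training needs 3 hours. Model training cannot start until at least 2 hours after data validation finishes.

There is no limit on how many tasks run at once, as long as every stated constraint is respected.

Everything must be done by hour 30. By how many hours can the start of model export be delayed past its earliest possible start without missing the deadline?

Nothing blocks data validation, so it runs from hour 0 to hour 6.
Evaluation waits on data validation (finishes hour 6), so it starts at hour 6 and finishes at 6 + 3 = hour 9.
Feature extraction waits on data validation (finishes hour 6), so it starts at hour 6 and finishes at 6 + 3 = hour 9.
Calibration waits on feature extraction (finishes hour 9, plus 1-hour gap → hour 10), so it starts at hour 10 and finishes at 10 + 7 = hour 17.
Model export has to wait for calibration (finishes hour 17); evaluation (finishes hour 9). The latest of these is hour 17, so model export runs hour 17 to 17 + 6 = hour 23.

Working backward from the deadline:
To finish by hour 30, deployment (duration 5) must start no later than hour 25.
Model export feeds into deployment (must start by hour 25); so model export must finish by hour 25 and therefore start by hour 19.
So model export can start as early as hour 17 and as late as hour 19, giving 19 − 17 = 2 hours of slack.

2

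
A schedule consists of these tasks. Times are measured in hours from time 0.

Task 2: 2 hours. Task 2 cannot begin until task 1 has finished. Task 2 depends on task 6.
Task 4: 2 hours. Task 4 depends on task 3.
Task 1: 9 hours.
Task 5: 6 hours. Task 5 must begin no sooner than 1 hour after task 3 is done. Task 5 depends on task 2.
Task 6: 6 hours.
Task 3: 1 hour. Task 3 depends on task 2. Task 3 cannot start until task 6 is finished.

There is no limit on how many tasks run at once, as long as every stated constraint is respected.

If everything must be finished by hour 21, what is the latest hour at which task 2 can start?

11

Task 4 has no dependents, so it just needs to finish by hour 21. Starting by 21 − 2 = hour 19 achieves that.
Nothing follows task 5; the deadline of hour 21 is its only limit. It must start by 21 − 6 = hour 15.
For task 3: task 4 (must start by hour 19); task 5 (must start by hour 15, minus 1-hour gap → hour 14). The most restrictive is hour 14; with a 1-hour duration, task 3 must start by hour 13.
Task 2 must finish in time for task 3 (must start by hour 13); task 5 (must start by hour 15). The tightest is hour 13, so task 2 must start by 13 − 2 = hour 11.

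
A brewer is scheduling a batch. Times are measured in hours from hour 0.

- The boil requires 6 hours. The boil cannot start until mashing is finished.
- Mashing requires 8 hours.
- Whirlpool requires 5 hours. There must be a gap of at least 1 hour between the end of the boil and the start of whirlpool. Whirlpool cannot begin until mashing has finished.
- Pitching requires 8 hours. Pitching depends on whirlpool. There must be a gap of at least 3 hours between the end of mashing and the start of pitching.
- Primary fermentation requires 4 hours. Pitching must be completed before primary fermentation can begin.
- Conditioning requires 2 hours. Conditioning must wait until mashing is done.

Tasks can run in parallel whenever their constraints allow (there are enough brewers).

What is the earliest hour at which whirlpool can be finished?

20

Mashing can start immediately at hour 0; it finishes at hour 8.
The boil cannot begin until mashing (finishes hour 8). It runs from hour 8 to 8 + 6 = hour 14.
For whirlpool: the boil (finishes hour 14, plus 1-hour gap → hour 15); mashing (finishes hour 8). Taking the maximum gives a start of hour 15, and it finishes at 15 + 5 = hour 20.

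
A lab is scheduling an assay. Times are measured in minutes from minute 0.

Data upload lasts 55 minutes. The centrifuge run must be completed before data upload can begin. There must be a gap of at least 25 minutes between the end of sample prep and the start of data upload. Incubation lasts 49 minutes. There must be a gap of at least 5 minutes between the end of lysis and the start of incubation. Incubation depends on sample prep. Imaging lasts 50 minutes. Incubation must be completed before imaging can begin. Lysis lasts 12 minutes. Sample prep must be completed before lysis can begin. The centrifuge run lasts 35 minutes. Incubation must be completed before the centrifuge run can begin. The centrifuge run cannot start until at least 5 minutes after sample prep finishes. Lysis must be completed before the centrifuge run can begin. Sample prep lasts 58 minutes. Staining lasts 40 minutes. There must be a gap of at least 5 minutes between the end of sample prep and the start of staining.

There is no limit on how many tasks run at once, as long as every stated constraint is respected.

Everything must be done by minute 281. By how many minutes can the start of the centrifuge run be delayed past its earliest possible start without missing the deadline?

67

Sample prep has no prerequisites, so it starts at minute 0 and finishes at minute 58.
Lysis waits on sample prep (finishes minute 58), so it starts at minute 58 and finishes at 58 + 12 = minute 70.
For incubation: lysis (finishes minute 70, plus 5-minute gap → minute 75); sample prep (finishes minute 58). Taking the maximum gives a start of minute 75, and it finishes at 75 + 49 = minute 124.
The centrifuge run needs all of incubation (finishes minute 124); sample prep (finishes minute 58, plus 5-minute gap → minute 63); lysis (finishes minute 70). That puts its earliest start at minute 124; it finishes at 124 + 35 = minute 159.

Working backward from the deadline:
Data upload must finish by minute 281; it takes 55 minutes, so it must start by 281 − 55 = minute 226.
Since data upload (must start by minute 226) depends on it, the centrifuge run must finish by minute 226. Backing off its 35-minute duration gives a latest start of minute 191.
So the centrifuge run can start as early as minute 124 and as late as minute 191, giving 191 − 124 = 67 minutes of slack.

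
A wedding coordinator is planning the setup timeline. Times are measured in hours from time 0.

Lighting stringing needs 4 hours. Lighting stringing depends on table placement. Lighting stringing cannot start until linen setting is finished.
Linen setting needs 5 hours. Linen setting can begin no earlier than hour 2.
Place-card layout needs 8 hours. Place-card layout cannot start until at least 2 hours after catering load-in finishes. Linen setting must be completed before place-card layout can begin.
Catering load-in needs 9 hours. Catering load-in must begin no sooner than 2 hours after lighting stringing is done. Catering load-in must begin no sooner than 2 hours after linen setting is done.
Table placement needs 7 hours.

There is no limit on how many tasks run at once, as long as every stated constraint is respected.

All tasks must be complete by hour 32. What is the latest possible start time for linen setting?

To finish by hour 32, place-card layout (duration 8) must start no later than hour 24.
Since place-card layout (must start by hour 24, minus 2-hour gap → hour 22) depends on it, catering load-in must finish by hour 22. Backing off its 9-hour duration gives a latest start of hour 13.
Lighting stringing feeds into catering load-in (must start by hour 13, minus 2-hour gap → hour 11); so lighting stringing must finish by hour 11 and therefore start by hour 7.
Linen setting has several dependents: lighting stringing (must start by hour 7); catering load-in (must start by hour 13, minus 2-hour gap → hour 11); place-card layout (must start by hour 24). The earliest of those limits is hour 7, so linen setting must start by 7 − 5 = hour 2.

2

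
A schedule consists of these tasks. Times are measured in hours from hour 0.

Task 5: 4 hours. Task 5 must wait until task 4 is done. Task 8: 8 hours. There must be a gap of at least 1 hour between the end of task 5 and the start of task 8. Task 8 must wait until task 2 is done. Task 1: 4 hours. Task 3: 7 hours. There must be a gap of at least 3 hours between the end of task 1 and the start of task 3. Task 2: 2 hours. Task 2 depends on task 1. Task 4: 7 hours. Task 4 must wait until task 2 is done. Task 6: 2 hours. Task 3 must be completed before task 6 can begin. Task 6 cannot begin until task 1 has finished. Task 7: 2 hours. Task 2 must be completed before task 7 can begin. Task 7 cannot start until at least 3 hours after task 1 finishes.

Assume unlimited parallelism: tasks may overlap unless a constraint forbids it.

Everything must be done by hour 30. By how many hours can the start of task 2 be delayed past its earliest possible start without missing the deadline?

4

Nothing blocks task 1, so it runs from hour 0 to hour 4.
Task 2 cannot begin until task 1 (finishes hour 4). It runs from hour 4 to 4 + 2 = hour 6.

Working backward from the deadline:
To finish by hour 30, task 8 (duration 8) must start no later than hour 22.
Task 5 feeds into task 8 (must start by hour 22, minus 1-hour gap → hour 21); so task 5 must finish by hour 21 and therefore start by hour 17.
Task 4 has to be done before task 5 (must start by hour 17). That means finishing by hour 17, i.e. starting by 17 − 7 = hour 10.
Task 7 must finish by hour 30; it takes 2 hours, so it must start by 30 − 2 = hour 28.
Task 2 must finish in time for task 4 (must start by hour 10); task 7 (must start by hour 28); task 8 (must start by hour 22). The tightest is hour 10, so task 2 must start by 10 − 2 = hour 8.
So task 2 can start as early as hour 4 and as late as hour 8, giving 8 − 4 = 4 hours of slack.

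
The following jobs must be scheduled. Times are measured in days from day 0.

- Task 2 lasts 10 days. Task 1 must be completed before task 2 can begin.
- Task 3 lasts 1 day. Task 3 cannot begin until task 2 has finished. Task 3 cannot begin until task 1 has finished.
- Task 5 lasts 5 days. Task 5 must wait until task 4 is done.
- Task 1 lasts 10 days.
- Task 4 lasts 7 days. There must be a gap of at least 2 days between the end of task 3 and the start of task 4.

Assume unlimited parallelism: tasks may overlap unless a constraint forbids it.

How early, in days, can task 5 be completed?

Task 1 can start immediately at day 0; it finishes at day 10.
After task 1 (finishes day 10), task 2 can start at day 10 and finishes at day 20.
For task 3: task 2 (finishes day 20); task 1 (finishes day 10). Taking the maximum gives a start of day 20, and it finishes at 20 + 1 = day 21.
Task 4 cannot begin until task 3 (finishes day 21, plus 2-day gap → day 23). It runs from day 23 to 23 + 7 = day 30.
Task 5 waits on task 4 (finishes day 30), so it starts at day 30 and finishes at 30 + 5 = day 35.

35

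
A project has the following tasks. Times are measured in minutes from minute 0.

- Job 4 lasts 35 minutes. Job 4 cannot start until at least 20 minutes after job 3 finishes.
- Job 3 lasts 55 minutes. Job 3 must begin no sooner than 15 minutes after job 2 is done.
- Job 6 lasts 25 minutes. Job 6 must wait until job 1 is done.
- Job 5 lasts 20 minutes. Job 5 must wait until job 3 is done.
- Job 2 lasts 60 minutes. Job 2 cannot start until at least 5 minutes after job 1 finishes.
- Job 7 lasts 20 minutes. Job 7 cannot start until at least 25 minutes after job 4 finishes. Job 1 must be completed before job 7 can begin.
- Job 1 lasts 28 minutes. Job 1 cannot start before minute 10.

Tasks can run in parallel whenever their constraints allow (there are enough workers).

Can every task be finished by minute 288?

Yes

Job 1 waits on its own release at minute 10, so it starts at minute 10 and finishes at 10 + 28 = minute 38.
Job 6 waits on job 1 (finishes minute 38), so it starts at minute 38 and finishes at 38 + 25 = minute 63.
Job 2 cannot begin until job 1 (finishes minute 38, plus 5-minute gap → minute 43). It runs from minute 43 to 43 + 60 = minute 103.
Job 3 waits on job 2 (finishes minute 103, plus 15-minute gap → minute 118), so it starts at minute 118 and finishes at 118 + 55 = minute 173.
Job 5 waits on job 3 (finishes minute 173), so it starts at minute 173 and finishes at 173 + 20 = minute 193.
After job 3 (finishes minute 173, plus 20-minute gap → minute 193), job 4 can start at minute 193 and finishes at minute 228.
Job 7 has to wait for job 4 (finishes minute 228, plus 25-minute gap → minute 253); job 1 (finishes minute 38). The latest of these is minute 253, so job 7 runs minute 253 to 253 + 20 = minute 273.
Every task is finished by minute 273, which is no later than the deadline of 288, so the schedule is feasible.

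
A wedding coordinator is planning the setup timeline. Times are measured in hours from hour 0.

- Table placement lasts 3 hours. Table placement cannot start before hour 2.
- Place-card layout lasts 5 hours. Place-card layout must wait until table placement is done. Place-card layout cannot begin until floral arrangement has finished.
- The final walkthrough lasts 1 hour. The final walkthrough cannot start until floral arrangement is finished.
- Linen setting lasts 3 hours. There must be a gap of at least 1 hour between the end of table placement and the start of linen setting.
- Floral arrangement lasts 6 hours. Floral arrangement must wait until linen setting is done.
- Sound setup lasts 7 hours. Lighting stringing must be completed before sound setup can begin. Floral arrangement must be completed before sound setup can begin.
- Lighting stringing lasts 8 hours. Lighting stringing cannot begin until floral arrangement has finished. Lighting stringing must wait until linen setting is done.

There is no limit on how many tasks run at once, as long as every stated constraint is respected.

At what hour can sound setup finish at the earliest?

Table placement cannot begin until its own release at hour 2. It runs from hour 2 to 2 + 3 = hour 5.
Linen setting cannot begin until table placement (finishes hour 5, plus 1-hour gap → hour 6). It runs from hour 6 to 6 + 3 = hour 9.
After linen setting (finishes hour 9), floral arrangement can start at hour 9 and finishes at hour 15.
Lighting stringing needs all of floral arrangement (finishes hour 15); linen setting (finishes hour 9). That puts its earliest start at hour 15; it finishes at 15 + 8 = hour 23.
Sound setup needs all of lighting stringing (finishes hour 23); floral arrangement (finishes hour 15). That puts its earliest start at hour 23; it finishes at 23 + 7 = hour 30.

30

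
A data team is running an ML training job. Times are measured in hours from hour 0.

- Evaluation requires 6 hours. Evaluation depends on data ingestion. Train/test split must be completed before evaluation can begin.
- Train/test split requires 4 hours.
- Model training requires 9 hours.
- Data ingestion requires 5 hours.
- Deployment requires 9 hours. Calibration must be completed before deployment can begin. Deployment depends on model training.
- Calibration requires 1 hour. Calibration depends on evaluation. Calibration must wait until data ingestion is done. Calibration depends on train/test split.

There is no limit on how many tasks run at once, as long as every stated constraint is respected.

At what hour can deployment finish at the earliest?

Model training has no prerequisites, so it starts at hour 0 and finishes at hour 9.
Train/test split can start immediately at hour 0; it finishes at hour 4.
Nothing blocks data ingestion, so it runs from hour 0 to hour 5.
Evaluation has to wait for data ingestion (finishes hour 5); train/test split (finishes hour 4). The latest of these is hour 5, so evaluation runs hour 5 to 5 + 6 = hour 11.
For calibration: evaluation (finishes hour 11); data ingestion (finishes hour 5); train/test split (finishes hour 4). Taking the maximum gives a start of hour 11, and it finishes at 11 + 1 = hour 12.
Deployment has to wait for calibration (finishes hour 12); model training (finishes hour 9). The latest of these is hour 12, so deployment runs hour 12 to 12 + 9 = hour 21.

21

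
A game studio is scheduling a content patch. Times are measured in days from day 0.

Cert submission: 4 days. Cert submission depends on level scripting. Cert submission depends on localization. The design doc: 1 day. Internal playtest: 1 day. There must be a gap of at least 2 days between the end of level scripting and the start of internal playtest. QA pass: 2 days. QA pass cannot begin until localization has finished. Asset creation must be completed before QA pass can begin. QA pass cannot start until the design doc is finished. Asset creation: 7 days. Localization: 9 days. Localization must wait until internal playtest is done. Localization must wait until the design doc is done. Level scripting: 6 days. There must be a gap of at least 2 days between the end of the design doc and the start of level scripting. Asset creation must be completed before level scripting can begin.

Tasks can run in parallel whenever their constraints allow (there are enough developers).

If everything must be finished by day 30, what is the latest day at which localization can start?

17

To finish by day 30, QA pass (duration 2) must start no later than day 28.
Cert submission has no dependents, so it just needs to finish by day 30. Starting by 30 − 4 = day 26 achieves that.
For localization: QA pass (must start by day 28); cert submission (must start by day 26). The most restrictive is day 26; with a 9-day duration, localization must start by day 17.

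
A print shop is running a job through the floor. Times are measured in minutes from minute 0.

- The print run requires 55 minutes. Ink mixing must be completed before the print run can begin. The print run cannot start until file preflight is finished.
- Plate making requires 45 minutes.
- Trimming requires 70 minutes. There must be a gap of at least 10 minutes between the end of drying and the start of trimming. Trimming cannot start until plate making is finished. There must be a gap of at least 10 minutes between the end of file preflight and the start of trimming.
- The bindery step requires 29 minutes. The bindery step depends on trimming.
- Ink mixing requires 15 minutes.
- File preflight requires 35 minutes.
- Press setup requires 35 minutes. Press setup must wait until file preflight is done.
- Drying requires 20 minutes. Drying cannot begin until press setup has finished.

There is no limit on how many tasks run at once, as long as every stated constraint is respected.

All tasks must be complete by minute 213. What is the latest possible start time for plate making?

The bindery step has no dependents, so it just needs to finish by minute 213. Starting by 213 − 29 = minute 184 achieves that.
Trimming feeds into the bindery step (must start by minute 184); so trimming must finish by minute 184 and therefore start by minute 114.
Plate making feeds into trimming (must start by minute 114); so plate making must finish by minute 114 and therefore start by minute 69.

69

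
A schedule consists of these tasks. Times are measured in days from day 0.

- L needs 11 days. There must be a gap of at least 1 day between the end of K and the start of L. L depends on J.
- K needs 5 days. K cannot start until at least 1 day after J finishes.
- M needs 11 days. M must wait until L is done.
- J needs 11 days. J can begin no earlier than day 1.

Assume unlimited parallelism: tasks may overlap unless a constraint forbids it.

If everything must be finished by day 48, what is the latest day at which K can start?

To finish by day 48, M (duration 11) must start no later than day 37.
L feeds into M (must start by day 37); so L must finish by day 37 and therefore start by day 26.
K feeds into L (must start by day 26, minus 1-day gap → day 25); so K must finish by day 25 and therefore start by day 20.

20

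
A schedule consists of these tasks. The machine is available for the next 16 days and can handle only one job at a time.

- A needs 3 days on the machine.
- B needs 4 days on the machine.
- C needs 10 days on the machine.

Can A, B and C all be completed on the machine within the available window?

Running back to back, the jobs need 3 + 4 + 10 = 17 days on the machine.
Since 17 > 16, they cannot all fit.

No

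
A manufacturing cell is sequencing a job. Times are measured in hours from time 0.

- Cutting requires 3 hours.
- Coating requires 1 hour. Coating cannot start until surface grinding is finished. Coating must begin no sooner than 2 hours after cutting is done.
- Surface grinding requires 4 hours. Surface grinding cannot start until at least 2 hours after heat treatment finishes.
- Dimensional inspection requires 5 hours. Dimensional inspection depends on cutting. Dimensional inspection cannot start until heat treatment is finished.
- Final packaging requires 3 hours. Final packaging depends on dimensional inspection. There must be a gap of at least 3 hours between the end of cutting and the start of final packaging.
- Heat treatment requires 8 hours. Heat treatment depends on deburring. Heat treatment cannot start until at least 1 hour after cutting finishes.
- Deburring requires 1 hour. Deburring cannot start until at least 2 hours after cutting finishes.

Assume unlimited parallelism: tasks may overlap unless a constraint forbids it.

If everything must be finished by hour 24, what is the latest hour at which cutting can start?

2

To finish by hour 24, coating (duration 1) must start no later than hour 23.
Surface grinding feeds into coating (must start by hour 23); so surface grinding must finish by hour 23 and therefore start by hour 19.
Final packaging must finish by hour 24; it takes 3 hours, so it must start by 24 − 3 = hour 21.
Dimensional inspection feeds into final packaging (must start by hour 21); so dimensional inspection must finish by hour 21 and therefore start by hour 16.
For heat treatment: surface grinding (must start by hour 19, minus 2-hour gap → hour 17); dimensional inspection (must start by hour 16). The most restrictive is hour 16; with an 8-hour duration, heat treatment must start by hour 8.
Since heat treatment (must start by hour 8) depends on it, deburring must finish by hour 8. Backing off its 1-hour duration gives a latest start of hour 7.
Cutting feeds deburring (must start by hour 7, minus 2-hour gap → hour 5); heat treatment (must start by hour 8, minus 1-hour gap → hour 7); dimensional inspection (must start by hour 16); coating (must start by hour 23, minus 2-hour gap → hour 21); final packaging (must start by hour 21, minus 3-hour gap → hour 18). Taking the minimum, cutting must finish by hour 5 and start by 5 − 3 = hour 2.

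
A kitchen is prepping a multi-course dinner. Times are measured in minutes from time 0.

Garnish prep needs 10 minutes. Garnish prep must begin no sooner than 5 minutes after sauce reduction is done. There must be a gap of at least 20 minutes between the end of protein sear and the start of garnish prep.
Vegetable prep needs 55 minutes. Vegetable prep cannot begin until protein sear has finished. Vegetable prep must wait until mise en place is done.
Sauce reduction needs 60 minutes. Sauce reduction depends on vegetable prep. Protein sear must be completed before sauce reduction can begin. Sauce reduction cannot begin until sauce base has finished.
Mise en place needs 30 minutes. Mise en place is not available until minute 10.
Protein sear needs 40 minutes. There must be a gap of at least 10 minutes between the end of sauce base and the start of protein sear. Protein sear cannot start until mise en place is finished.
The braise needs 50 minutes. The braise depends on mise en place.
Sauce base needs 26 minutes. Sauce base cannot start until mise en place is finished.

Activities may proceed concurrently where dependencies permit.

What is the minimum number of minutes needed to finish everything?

246

Mise en place cannot begin until its own release at minute 10. It runs from minute 10 to 10 + 30 = minute 40.
After mise en place (finishes minute 40), the braise can start at minute 40 and finishes at minute 90.
Sauce base waits on mise en place (finishes minute 40), so it starts at minute 40 and finishes at 40 + 26 = minute 66.
Protein sear has to wait for sauce base (finishes minute 66, plus 10-minute gap → minute 76); mise en place (finishes minute 40). The latest of these is minute 76, so protein sear runs minute 76 to 76 + 40 = minute 116.
Vegetable prep needs all of protein sear (finishes minute 116); mise en place (finishes minute 40). That puts its earliest start at minute 116; it finishes at 116 + 55 = minute 171.
Sauce reduction needs all of vegetable prep (finishes minute 171); protein sear (finishes minute 116); sauce base (finishes minute 66). That puts its earliest start at minute 171; it finishes at 171 + 60 = minute 231.
Garnish prep needs all of sauce reduction (finishes minute 231, plus 5-minute gap → minute 236); protein sear (finishes minute 116, plus 20-minute gap → minute 136). That puts its earliest start at minute 236; it finishes at 236 + 10 = minute 246.
All tasks are finished once the last one completes. Finish times: Mise en place at 40, Sauce base at 66, The braise at 90, Protein sear at 116, Vegetable prep at 171, Sauce reduction at 231, Garnish prep at 246. The latest is minute 246.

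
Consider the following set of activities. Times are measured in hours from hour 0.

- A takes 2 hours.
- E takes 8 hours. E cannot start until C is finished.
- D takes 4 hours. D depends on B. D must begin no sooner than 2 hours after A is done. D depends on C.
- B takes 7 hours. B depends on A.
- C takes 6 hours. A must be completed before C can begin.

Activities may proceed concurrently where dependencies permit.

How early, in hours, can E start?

A can start immediately at hour 0; it finishes at hour 2.
After A (finishes hour 2), C can start at hour 2 and finishes at hour 8.
E waits on C (finishes hour 8), so the earliest it can start is hour 8.

8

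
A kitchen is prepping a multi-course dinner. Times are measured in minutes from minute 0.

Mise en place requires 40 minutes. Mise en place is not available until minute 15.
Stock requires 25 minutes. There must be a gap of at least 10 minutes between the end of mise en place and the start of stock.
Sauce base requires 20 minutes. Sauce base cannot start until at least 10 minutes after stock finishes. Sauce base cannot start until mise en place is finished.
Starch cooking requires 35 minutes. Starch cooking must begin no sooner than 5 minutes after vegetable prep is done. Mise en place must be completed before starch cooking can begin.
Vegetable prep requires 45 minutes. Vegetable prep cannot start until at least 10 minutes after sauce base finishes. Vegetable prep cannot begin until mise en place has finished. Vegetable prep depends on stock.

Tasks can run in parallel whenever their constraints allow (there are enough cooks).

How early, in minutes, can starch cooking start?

Mise en place cannot begin until its own release at minute 15. It runs from minute 15 to 15 + 40 = minute 55.
Stock waits on mise en place (finishes minute 55, plus 10-minute gap → minute 65), so it starts at minute 65 and finishes at 65 + 25 = minute 90.
For sauce base: stock (finishes minute 90, plus 10-minute gap → minute 100); mise en place (finishes minute 55). Taking the maximum gives a start of minute 100, and it finishes at 100 + 20 = minute 120.
Vegetable prep has to wait for sauce base (finishes minute 120, plus 10-minute gap → minute 130); mise en place (finishes minute 55); stock (finishes minute 90). The latest of these is minute 130, so vegetable prep runs minute 130 to 130 + 45 = minute 175.
Starch cooking waits on vegetable prep (finishes minute 175, plus 5-minute gap → minute 180); mise en place (finishes minute 55). The latest of these is minute 180, which is the earliest starch cooking can start.

180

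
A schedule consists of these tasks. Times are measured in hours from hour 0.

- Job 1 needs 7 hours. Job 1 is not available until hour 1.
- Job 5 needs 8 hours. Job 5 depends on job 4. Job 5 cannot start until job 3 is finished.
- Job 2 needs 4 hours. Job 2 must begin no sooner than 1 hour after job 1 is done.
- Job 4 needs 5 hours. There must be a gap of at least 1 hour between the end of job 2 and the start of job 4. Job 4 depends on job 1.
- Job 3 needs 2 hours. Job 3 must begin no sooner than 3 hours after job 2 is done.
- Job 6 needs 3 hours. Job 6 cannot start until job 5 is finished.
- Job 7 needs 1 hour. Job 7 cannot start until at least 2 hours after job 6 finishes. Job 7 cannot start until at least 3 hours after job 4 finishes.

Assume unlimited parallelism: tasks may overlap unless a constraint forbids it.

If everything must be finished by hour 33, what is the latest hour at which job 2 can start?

9

To finish by hour 33, job 7 (duration 1) must start no later than hour 32.
Job 6 must finish before job 7 (must start by hour 32, minus 2-hour gap → hour 30). With a 3-hour duration, job 6 must start by 30 − 3 = hour 27.
Job 5 has to be done before job 6 (must start by hour 27). That means finishing by hour 27, i.e. starting by 27 − 8 = hour 19.
Since job 5 (must start by hour 19) depends on it, job 3 must finish by hour 19. Backing off its 2-hour duration gives a latest start of hour 17.
For job 4: job 5 (must start by hour 19); job 7 (must start by hour 32, minus 3-hour gap → hour 29). The most restrictive is hour 19; with a 5-hour duration, job 4 must start by hour 14.
Job 2 has several dependents: job 3 (must start by hour 17, minus 3-hour gap → hour 14); job 4 (must start by hour 14, minus 1-hour gap → hour 13). The earliest of those limits is hour 13, so job 2 must start by 13 − 4 = hour 9.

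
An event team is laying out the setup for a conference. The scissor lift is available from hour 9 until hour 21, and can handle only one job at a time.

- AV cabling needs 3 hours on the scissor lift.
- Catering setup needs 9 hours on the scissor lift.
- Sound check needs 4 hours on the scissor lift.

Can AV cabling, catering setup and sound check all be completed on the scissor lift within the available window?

The scissor lift window is 21 − 9 = 12 hours.
Running back to back, the jobs need 3 + 9 + 4 = 16 hours on the scissor lift.
Since 16 > 12, they cannot all fit.

No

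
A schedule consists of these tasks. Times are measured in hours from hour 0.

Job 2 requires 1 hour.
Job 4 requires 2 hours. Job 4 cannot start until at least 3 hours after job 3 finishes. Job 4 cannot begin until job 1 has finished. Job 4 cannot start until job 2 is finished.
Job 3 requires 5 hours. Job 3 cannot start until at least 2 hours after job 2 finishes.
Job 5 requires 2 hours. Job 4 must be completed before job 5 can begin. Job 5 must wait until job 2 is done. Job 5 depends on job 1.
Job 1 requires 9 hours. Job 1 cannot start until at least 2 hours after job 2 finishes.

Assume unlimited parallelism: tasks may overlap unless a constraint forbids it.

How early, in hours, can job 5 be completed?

Nothing blocks job 2, so it runs from hour 0 to hour 1.
After job 2 (finishes hour 1, plus 2-hour gap → hour 3), job 3 can start at hour 3 and finishes at hour 8.
Job 1 waits on job 2 (finishes hour 1, plus 2-hour gap → hour 3), so it starts at hour 3 and finishes at 3 + 9 = hour 12.
Job 4 cannot start until job 3 (finishes hour 8, plus 3-hour gap → hour 11); job 1 (finishes hour 12); job 2 (finishes hour 1). The controlling bound is hour 12, so job 4 finishes at 12 + 2 = hour 14.
Job 5 has to wait for job 4 (finishes hour 14); job 2 (finishes hour 1); job 1 (finishes hour 12). The latest of these is hour 14, so job 5 runs hour 14 to 14 + 2 = hour 16.

16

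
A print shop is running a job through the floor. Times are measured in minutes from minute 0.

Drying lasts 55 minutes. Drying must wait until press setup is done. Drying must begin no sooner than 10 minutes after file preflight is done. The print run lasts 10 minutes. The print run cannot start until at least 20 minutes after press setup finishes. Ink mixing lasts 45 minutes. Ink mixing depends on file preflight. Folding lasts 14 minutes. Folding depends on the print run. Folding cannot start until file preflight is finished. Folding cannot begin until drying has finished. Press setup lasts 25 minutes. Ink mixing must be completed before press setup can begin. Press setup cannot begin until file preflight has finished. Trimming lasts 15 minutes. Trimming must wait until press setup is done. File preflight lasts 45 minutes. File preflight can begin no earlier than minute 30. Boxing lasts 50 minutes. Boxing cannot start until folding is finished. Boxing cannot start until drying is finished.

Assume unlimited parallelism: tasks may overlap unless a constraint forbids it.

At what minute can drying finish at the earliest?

File preflight waits on its own release at minute 30, so it starts at minute 30 and finishes at 30 + 45 = minute 75.
Ink mixing waits on file preflight (finishes minute 75), so it starts at minute 75 and finishes at 75 + 45 = minute 120.
For press setup: ink mixing (finishes minute 120); file preflight (finishes minute 75). Taking the maximum gives a start of minute 120, and it finishes at 120 + 25 = minute 145.
Drying cannot start until press setup (finishes minute 145); file preflight (finishes minute 75, plus 10-minute gap → minute 85). The controlling bound is minute 145, so drying finishes at 145 + 55 = minute 200.

200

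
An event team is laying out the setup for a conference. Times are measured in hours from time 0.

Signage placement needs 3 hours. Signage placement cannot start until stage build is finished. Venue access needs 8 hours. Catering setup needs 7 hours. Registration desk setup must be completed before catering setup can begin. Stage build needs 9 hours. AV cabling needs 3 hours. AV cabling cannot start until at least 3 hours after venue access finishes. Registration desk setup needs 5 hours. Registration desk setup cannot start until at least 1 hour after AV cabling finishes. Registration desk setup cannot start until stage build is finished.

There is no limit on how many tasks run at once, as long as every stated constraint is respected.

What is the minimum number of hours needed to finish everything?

Nothing blocks stage build, so it runs from hour 0 to hour 9.
After stage build (finishes hour 9), signage placement can start at hour 9 and finishes at hour 12.
Nothing blocks venue access, so it runs from hour 0 to hour 8.
After venue access (finishes hour 8, plus 3-hour gap → hour 11), AV cabling can start at hour 11 and finishes at hour 14.
Registration desk setup cannot start until AV cabling (finishes hour 14, plus 1-hour gap → hour 15); stage build (finishes hour 9). The controlling bound is hour 15, so registration desk setup finishes at 15 + 5 = hour 20.
Catering setup cannot begin until registration desk setup (finishes hour 20). It runs from hour 20 to 20 + 7 = hour 27.
All tasks are finished once the last one completes. Finish times: Venue access at 8, Stage build at 9, AV cabling at 14, Registration desk setup at 20, Signage placement at 12, Catering setup at 27. The latest is hour 27.

27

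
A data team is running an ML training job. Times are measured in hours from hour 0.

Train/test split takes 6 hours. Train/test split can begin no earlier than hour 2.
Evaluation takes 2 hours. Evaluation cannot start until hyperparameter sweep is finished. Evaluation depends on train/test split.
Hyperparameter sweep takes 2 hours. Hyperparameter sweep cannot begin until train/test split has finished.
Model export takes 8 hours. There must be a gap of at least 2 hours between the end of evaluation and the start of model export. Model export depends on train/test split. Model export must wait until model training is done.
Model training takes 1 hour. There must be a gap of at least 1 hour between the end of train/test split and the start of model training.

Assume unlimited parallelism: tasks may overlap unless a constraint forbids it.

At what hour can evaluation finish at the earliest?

Train/test split waits on its own release at hour 2, so it starts at hour 2 and finishes at 2 + 6 = hour 8.
After train/test split (finishes hour 8), hyperparameter sweep can start at hour 8 and finishes at hour 10.
Evaluation cannot start until hyperparameter sweep (finishes hour 10); train/test split (finishes hour 8). The controlling bound is hour 10, so evaluation finishes at 10 + 2 = hour 12.

12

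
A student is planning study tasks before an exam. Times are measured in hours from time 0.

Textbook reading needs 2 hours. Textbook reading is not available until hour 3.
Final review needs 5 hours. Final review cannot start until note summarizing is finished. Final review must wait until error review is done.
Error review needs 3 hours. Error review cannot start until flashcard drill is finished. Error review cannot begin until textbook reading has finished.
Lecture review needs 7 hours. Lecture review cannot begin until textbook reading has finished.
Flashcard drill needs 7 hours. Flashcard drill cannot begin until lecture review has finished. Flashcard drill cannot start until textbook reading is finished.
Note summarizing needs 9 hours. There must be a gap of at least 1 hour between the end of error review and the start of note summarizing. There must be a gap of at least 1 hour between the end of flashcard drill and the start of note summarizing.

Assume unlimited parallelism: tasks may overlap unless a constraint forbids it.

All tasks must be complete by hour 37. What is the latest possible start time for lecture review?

5

Nothing follows final review; the deadline of hour 37 is its only limit. It must start by 37 − 5 = hour 32.
Note summarizing must finish before final review (must start by hour 32). With a 9-hour duration, note summarizing must start by 32 − 9 = hour 23.
Error review feeds note summarizing (must start by hour 23, minus 1-hour gap → hour 22); final review (must start by hour 32). Taking the minimum, error review must finish by hour 22 and start by 22 − 3 = hour 19.
Flashcard drill must finish in time for error review (must start by hour 19); note summarizing (must start by hour 23, minus 1-hour gap → hour 22). The tightest is hour 19, so flashcard drill must start by 19 − 7 = hour 12.
Lecture review feeds into flashcard drill (must start by hour 12); so lecture review must finish by hour 12 and therefore start by hour 5.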